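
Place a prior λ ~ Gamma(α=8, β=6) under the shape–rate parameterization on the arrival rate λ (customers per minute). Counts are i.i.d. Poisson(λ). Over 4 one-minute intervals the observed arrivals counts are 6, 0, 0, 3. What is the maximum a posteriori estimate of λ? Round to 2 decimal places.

Σxᵢ = 6+0+0+3 = 9, with n = 4.
Posterior ∝ λ^7e^(−6λ) · λ^9e^(−4λ) = λ^16e^(−10λ), i.e. Gamma(shape=17, rate=10).
The mode of a Gamma(a, b) with a ≥ 1 (shape–rate) is (a−1)/b = 16/10 ≈ 1.60.

λ̂_MAP = 1.60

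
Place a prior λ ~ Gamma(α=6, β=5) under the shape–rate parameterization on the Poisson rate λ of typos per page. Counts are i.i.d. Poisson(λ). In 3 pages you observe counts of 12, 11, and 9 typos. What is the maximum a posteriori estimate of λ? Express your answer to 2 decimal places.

λ̂_MAP = 4.63

Σxᵢ = 12+11+9 = 32, with n = 3.
Posterior ∝ λ^5e^(−5λ) · λ^32e^(−3λ) = λ^37e^(−8λ), i.e. Gamma(shape=38, rate=8).
The mode of a Gamma(a, b) with a ≥ 1 (shape–rate) is (a−1)/b = 37/8 ≈ 4.63.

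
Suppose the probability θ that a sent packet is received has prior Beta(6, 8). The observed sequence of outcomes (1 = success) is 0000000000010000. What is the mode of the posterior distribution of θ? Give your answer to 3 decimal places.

Prior: Beta(6, 8).
Data: 1 success in 16 trials (from the sequence). The binomial likelihood contributes θ(1−θ)^15, so the posterior is Beta(6+1, 8+15) = Beta(7, 23).
For Beta(a, b) with a, b > 1 the mode is (a−1)/(a+b−2) = 6/28 ≈ 0.214.

θ̂_MAP = 0.214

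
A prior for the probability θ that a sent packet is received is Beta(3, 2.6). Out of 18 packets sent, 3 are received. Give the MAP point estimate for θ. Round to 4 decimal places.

Prior: Beta(3, 2.6).
Data: 3 successes in 18 trials. The binomial likelihood contributes θ^3(1−θ)^15, so the posterior is Beta(3+3, 2.6+15) = Beta(6, 17.6).
For Beta(a, b) with a, b > 1 the mode is (a−1)/(a+b−2) = 5/21.6 ≈ 0.2315.

θ̂_MAP = 0.2315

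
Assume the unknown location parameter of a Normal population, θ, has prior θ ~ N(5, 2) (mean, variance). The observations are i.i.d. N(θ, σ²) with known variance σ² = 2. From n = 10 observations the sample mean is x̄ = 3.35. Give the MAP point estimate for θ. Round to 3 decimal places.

θ̂_MAP = 3.500

n = 10, x̄ = 3.35.
For a Normal prior and Normal likelihood with known variance, the posterior is Normal; its mode equals its mean, the precision-weighted average.
Prior precision 1/σ₀² = 1/2 = 0.5; data precision n/σ² = 10/2 = 5.
θ̂ = (0.5·5 + 5·3.35) / (0.5 + 5) = 19.25/5.5 = 3.500.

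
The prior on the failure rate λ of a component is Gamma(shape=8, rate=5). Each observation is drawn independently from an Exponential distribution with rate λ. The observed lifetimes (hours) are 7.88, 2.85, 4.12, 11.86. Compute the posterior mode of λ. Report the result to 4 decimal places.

λ̂_MAP = 0.3469

The Exponential(rate=λ) likelihood is ∝ λ^n e^(−λΣtᵢ). Here n = 4 and Σtᵢ = 7.88 + 2.85 + 4.12 + 11.86 = 26.71.
Posterior ∝ λ^7e^(−5λ) · λ^4e^(−26.71λ) = λ^11e^(−31.71λ), i.e. Gamma(12, 31.71).
Mode = (a−1)/b = 11/31.71 ≈ 0.3469.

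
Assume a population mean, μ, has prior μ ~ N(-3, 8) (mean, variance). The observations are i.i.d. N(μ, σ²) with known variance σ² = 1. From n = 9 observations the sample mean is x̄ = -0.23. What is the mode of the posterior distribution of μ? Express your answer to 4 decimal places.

μ̂_MAP = -0.2679

n = 9, x̄ = -0.23.
For a Normal prior and Normal likelihood with known variance, the posterior is Normal; its mode equals its mean, the precision-weighted average.
Prior precision 1/σ₀² = 1/8 = 0.125; data precision n/σ² = 9/1 = 9.
μ̂ = (0.125·(-3) + 9·(-0.23)) / (0.125 + 9) = (-2.445)/9.125 = -489/1825 ≈ -0.2679.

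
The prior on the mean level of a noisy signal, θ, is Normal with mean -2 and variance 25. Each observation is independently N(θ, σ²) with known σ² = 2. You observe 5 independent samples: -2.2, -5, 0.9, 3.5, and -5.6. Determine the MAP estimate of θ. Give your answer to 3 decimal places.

θ̂_MAP = -1.685

n = 5; x̄ = ((-2.2) + (-5) + 0.9 + 3.5 + (-5.6))/5 = -8.4/5 = -1.68.
For a Normal prior and Normal likelihood with known variance, the posterior is Normal; its mode equals its mean, the precision-weighted average.
Prior precision 1/σ₀² = 1/25 = 0.04; data precision n/σ² = 5/2 = 2.5.
θ̂ = (0.04·(-2) + 2.5·(-1.68)) / (0.04 + 2.5) = (-4.28)/2.54 = -214/127 ≈ -1.685.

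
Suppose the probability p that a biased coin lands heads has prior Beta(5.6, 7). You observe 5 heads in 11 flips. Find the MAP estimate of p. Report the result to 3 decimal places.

Prior: Beta(5.6, 7).
Data: 5 successes in 11 trials. The binomial likelihood contributes p^5(1−p)^6, so the posterior is Beta(5.6+5, 7+6) = Beta(10.6, 13).
For Beta(a, b) with a, b > 1 the mode is (a−1)/(a+b−2) = 9.6/21.6 ≈ 0.444.

p̂_MAP = 0.444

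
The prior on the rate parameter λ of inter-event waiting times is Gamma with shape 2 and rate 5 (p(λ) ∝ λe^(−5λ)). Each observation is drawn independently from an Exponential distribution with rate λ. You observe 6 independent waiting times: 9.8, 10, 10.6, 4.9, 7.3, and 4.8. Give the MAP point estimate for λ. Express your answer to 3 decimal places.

The Exponential(rate=λ) likelihood is ∝ λ^n e^(−λΣtᵢ). Here n = 6 and Σtᵢ = 9.8 + 10 + 10.6 + 4.9 + 7.3 + 4.8 = 47.4.
Posterior ∝ λe^(−5λ) · λ^6e^(−47.4λ) = λ^7e^(−52.4λ), i.e. Gamma(8, 52.4).
Mode = (a−1)/b = 7/52.4 ≈ 0.134.

λ̂_MAP = 0.134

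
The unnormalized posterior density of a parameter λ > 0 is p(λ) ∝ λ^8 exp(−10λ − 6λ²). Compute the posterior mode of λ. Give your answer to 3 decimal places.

λ̂_MAP = 0.500

ℓ'(λ) = 8/λ − 10 − 12λ. Setting this to zero and multiplying by λ: 12λ² + 10λ − 8 = 0.
λ = (−10 + √(10² + 4·12·8)) / (2·12) = (−10 + √484) / 24 = (−10 + 22)/24 = 1/2.
ℓ''(λ) = −8/λ² − 12 < 0, confirming a maximum.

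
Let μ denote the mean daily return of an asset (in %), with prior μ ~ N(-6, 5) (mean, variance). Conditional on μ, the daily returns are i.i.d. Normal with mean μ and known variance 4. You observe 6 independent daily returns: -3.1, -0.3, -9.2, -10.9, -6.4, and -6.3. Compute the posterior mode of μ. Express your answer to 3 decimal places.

n = 6; x̄ = ((-3.1) + (-0.3) + (-9.2) + (-10.9) + (-6.4) + (-6.3))/6 = -36.2/6 = -181/30 ≈ -6.0333.
For a Normal prior and Normal likelihood with known variance, the posterior is Normal; its mode equals its mean, the precision-weighted average.
Prior precision 1/σ₀² = 1/5 = 0.2; data precision n/σ² = 6/4 = 1.5.
μ̂ = (0.2·(-6) + 1.5·(-181/30)) / (0.2 + 1.5) = (-10.25)/1.7 = -205/34 ≈ -6.029.

μ̂_MAP = -6.029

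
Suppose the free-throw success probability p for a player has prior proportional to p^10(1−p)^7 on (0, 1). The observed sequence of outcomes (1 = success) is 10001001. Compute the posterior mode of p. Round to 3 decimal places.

The prior density ∝ p^10(1−p)^7 is the kernel of Beta(11, 8).
Data: 3 successes in 8 trials (from the sequence). The binomial likelihood contributes p^3(1−p)^5, so the posterior is Beta(11+3, 8+5) = Beta(14, 13).
For Beta(a, b) with a, b > 1 the mode is (a−1)/(a+b−2) = 13/25 ≈ 0.520.

p̂_MAP = 0.520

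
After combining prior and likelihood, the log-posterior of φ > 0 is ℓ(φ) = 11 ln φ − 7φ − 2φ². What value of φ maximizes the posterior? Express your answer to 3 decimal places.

ℓ'(φ) = 11/φ − 7 − 4φ. Setting this to zero and multiplying by φ: 4φ² + 7φ − 11 = 0.
φ = (−7 + √(7² + 4·4·11)) / (2·4) = (−7 + √225) / 8 = (−7 + 15)/8 = 1.
ℓ''(φ) = −11/φ² − 4 < 0, confirming a maximum.

φ̂_MAP = 1.000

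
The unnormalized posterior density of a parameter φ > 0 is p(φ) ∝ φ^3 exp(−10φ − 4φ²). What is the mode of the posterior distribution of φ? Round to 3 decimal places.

φ̂_MAP = 0.250

ℓ'(φ) = 3/φ − 10 − 8φ. Setting this to zero and multiplying by φ: 8φ² + 10φ − 3 = 0.
φ = (−10 + √(10² + 4·8·3)) / (2·8) = (−10 + √196) / 16 = (−10 + 14)/16 = 1/4.
ℓ''(φ) = −3/φ² − 8 < 0, confirming a maximum.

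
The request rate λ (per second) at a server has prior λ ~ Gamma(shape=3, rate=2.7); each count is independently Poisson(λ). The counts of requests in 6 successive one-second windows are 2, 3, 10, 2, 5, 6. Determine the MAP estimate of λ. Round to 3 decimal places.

Σxᵢ = 2+3+10+2+5+6 = 28, with n = 6.
Posterior ∝ λ^2e^(−2.7λ) · λ^28e^(−6λ) = λ^30e^(−8.7λ), i.e. Gamma(shape=31, rate=8.7).
The mode of a Gamma(a, b) with a ≥ 1 (shape–rate) is (a−1)/b = 30/8.7 ≈ 3.448.

λ̂_MAP = 3.448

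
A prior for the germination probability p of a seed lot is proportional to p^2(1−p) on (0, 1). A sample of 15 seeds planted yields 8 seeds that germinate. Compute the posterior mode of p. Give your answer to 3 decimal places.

p̂_MAP = 0.556

The prior density ∝ p^2(1−p)^1 is the kernel of Beta(3, 2).
Data: 8 successes in 15 trials. The binomial likelihood contributes p^8(1−p)^7, so the posterior is Beta(3+8, 2+7) = Beta(11, 9).
For Beta(a, b) with a, b > 1 the mode is (a−1)/(a+b−2) = 10/18 ≈ 0.556.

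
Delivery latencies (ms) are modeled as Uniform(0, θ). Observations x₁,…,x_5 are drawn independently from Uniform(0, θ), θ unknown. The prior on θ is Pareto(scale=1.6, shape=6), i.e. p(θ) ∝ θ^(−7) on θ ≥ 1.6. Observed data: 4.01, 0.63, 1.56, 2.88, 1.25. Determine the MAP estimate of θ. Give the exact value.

θ̂_MAP = 4.01

The Uniform(0, θ) likelihood is θ^(−n) for θ ≥ max(xᵢ), zero otherwise. Here max(xᵢ) = 4.01.
Posterior ∝ θ^(−7) · θ^(−5) = θ^(−12) on θ ≥ max(1.6, 4.01) = 4.01.
This density is strictly decreasing in θ, so the posterior mode lies at the lower boundary of the support.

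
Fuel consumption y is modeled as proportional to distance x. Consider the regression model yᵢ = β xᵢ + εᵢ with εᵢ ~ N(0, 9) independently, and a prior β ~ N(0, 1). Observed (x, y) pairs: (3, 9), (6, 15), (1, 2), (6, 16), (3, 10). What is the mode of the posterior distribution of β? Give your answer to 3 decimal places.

log p(β | y) = −Σ(yᵢ − βxᵢ)²/(2·9) − β²/(2·1) + const.
Setting the derivative to zero: Σxᵢ(yᵢ − βxᵢ)/9 − β/1 = 0, so β = Σxᵢyᵢ / (Σxᵢ² + σ²/τ²).
Σxᵢyᵢ = 3·9 + 6·15 + 1·2 + 6·16 + 3·10 = 245; Σxᵢ² = 91; σ²/τ² = 9.
β̂_MAP = 245 / (91 + 9) = 245/100 ≈ 2.450.

β̂_MAP = 2.450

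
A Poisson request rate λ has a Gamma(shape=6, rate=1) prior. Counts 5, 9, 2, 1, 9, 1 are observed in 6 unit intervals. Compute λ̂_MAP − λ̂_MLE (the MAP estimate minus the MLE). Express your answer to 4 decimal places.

Σxᵢ = 27. Posterior is Gamma(33, 7); MAP = (33−1)/7 = 32/7 ≈ 4.57143.
MLE = x̄ = 27/6 ≈ 4.50000.
Difference = 32/7 − 27/6 = 1/14 ≈ 0.0714.

MAP − MLE = 0.0714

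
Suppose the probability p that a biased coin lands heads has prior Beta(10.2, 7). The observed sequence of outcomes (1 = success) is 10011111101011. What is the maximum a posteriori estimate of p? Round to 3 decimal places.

p̂_MAP = 0.658

Prior: Beta(10.2, 7).
Data: 10 successes in 14 trials (from the sequence). The binomial likelihood contributes p^10(1−p)^4, so the posterior is Beta(10.2+10, 7+4) = Beta(20.2, 11).
For Beta(a, b) with a, b > 1 the mode is (a−1)/(a+b−2) = 19.2/29.2 ≈ 0.658.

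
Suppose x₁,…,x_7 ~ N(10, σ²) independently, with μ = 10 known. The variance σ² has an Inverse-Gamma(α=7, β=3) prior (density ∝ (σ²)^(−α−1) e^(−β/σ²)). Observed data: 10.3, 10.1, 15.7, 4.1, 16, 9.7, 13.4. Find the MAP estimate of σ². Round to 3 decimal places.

Sum of squared deviations about the known mean: SS = (10.3−10)² + (10.1−10)² + (15.7−10)² + (4.1−10)² + (16−10)² + (9.7−10)² + (13.4−10)² = 115.05.
The Normal likelihood contributes (σ²)^(−n/2) exp(−SS/(2σ²)), so the posterior is Inverse-Gamma(α + n/2, β + SS/2) = Inverse-Gamma(10.5, 60.525).
The mode of Inverse-Gamma(a, b) is b/(a+1) = 60.525/11.5 ≈ 5.263.

σ̂²_MAP = 5.263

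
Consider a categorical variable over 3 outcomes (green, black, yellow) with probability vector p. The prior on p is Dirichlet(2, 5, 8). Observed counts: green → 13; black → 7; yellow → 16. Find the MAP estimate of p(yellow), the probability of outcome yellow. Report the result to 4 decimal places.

The posterior is Dirichlet(αᵢ + nᵢ) = Dirichlet(15, 12, 24).
For a Dirichlet(a₁,…,a_K) with all aᵢ > 1, the mode has j-th component (aⱼ − 1)/(Σaᵢ − K).
Here Σaᵢ = 51 and K = 3, so p(yellow) = (24 − 1)/(51 − 3) = 23/48 ≈ 0.4792.

MAP estimate of p(yellow) = 0.4792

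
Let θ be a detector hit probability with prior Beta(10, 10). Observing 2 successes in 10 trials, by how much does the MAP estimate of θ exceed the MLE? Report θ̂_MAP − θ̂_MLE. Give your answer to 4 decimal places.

MAP − MLE = 0.1929

Posterior is Beta(12, 18); MAP = (12−1)/(30−2) = 11/28 ≈ 0.39286.
MLE ignores the prior: θ̂_MLE = k/n = 2/10 ≈ 0.20000.
Difference = 11/28 − 2/10 = 27/140 ≈ 0.1929.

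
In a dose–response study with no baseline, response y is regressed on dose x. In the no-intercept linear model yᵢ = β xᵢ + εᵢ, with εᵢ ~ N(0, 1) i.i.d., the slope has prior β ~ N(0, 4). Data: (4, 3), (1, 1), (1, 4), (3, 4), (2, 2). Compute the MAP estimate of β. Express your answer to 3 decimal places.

log p(β | y) = −Σ(yᵢ − βxᵢ)²/(2·1) − β²/(2·4) + const.
Setting the derivative to zero: Σxᵢ(yᵢ − βxᵢ)/1 − β/4 = 0, so β = Σxᵢyᵢ / (Σxᵢ² + σ²/τ²).
Σxᵢyᵢ = 4·3 + 1·1 + 1·4 + 3·4 + 2·2 = 33; Σxᵢ² = 31; σ²/τ² = 0.25.
β̂_MAP = 33 / (31 + 0.25) = 33/31.25 ≈ 1.056.

β̂_MAP = 1.056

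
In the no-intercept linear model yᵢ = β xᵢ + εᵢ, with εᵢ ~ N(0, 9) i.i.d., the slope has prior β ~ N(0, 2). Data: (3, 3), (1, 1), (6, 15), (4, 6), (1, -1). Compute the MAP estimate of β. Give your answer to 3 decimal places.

β̂_MAP = 1.822

log p(β | y) = −Σ(yᵢ − βxᵢ)²/(2·9) − β²/(2·2) + const.
Setting the derivative to zero: Σxᵢ(yᵢ − βxᵢ)/9 − β/2 = 0, so β = Σxᵢyᵢ / (Σxᵢ² + σ²/τ²).
Σxᵢyᵢ = 3·3 + 1·1 + 6·15 + 4·6 + 1·(-1) = 123; Σxᵢ² = 63; σ²/τ² = 4.5.
β̂_MAP = 123 / (63 + 4.5) = 123/67.5 ≈ 1.822.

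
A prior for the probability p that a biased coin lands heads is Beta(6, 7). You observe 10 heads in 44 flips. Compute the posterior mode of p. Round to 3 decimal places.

p̂_MAP = 0.273

Prior: Beta(6, 7).
Data: 10 successes in 44 trials. The binomial likelihood contributes p^10(1−p)^34, so the posterior is Beta(6+10, 7+34) = Beta(16, 41).
For Beta(a, b) with a, b > 1 the mode is (a−1)/(a+b−2) = 15/55 ≈ 0.273.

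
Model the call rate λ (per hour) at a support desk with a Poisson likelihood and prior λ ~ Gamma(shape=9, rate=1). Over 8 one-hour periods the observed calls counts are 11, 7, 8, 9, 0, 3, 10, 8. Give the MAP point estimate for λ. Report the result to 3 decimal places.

Σxᵢ = 11+7+8+9+0+3+10+8 = 56, with n = 8.
Posterior ∝ λ^8e^(−1λ) · λ^56e^(−8λ) = λ^64e^(−9λ), i.e. Gamma(shape=65, rate=9).
The mode of a Gamma(a, b) with a ≥ 1 (shape–rate) is (a−1)/b = 64/9 ≈ 7.111.

λ̂_MAP = 7.111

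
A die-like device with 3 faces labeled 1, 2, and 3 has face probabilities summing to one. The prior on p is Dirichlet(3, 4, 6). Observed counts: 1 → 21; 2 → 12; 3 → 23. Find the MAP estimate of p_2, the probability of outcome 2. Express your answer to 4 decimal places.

MAP estimate: 0.2273

The posterior is Dirichlet(αᵢ + nᵢ) = Dirichlet(24, 16, 29).
For a Dirichlet(a₁,…,a_K) with all aᵢ > 1, the mode has j-th component (aⱼ − 1)/(Σaᵢ − K).
Here Σaᵢ = 69 and K = 3, so p_2 = (16 − 1)/(69 − 3) = 15/66 ≈ 0.2273.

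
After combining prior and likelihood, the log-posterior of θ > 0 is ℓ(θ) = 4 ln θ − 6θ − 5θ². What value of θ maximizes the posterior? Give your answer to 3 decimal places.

ℓ'(θ) = 4/θ − 6 − 10θ. Setting this to zero and multiplying by θ: 10θ² + 6θ − 4 = 0.
θ = (−6 + √(6² + 4·10·4)) / (2·10) = (−6 + √196) / 20 = (−6 + 14)/20 = 2/5.
ℓ''(θ) = −4/θ² − 10 < 0, confirming a maximum.

θ̂_MAP = 0.400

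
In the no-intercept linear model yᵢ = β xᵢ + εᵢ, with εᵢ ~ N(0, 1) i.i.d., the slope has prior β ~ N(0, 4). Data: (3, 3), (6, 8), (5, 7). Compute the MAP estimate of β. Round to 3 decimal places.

log p(β | y) = −Σ(yᵢ − βxᵢ)²/(2·1) − β²/(2·4) + const.
Setting the derivative to zero: Σxᵢ(yᵢ − βxᵢ)/1 − β/4 = 0, so β = Σxᵢyᵢ / (Σxᵢ² + σ²/τ²).
Σxᵢyᵢ = 3·3 + 6·8 + 5·7 = 92; Σxᵢ² = 70; σ²/τ² = 0.25.
β̂_MAP = 92 / (70 + 0.25) = 92/70.25 ≈ 1.310.

β̂_MAP = 1.310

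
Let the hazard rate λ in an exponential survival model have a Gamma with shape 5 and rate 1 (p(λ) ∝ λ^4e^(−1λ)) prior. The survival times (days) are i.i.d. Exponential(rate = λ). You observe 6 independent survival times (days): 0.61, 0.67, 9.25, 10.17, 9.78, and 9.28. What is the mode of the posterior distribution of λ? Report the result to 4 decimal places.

The Exponential(rate=λ) likelihood is ∝ λ^n e^(−λΣtᵢ). Here n = 6 and Σtᵢ = 0.61 + 0.67 + 9.25 + 10.17 + 9.78 + 9.28 = 39.76.
Posterior ∝ λ^4e^(−1λ) · λ^6e^(−39.76λ) = λ^10e^(−40.76λ), i.e. Gamma(11, 40.76).
Mode = (a−1)/b = 10/40.76 ≈ 0.2453.

λ̂_MAP = 0.2453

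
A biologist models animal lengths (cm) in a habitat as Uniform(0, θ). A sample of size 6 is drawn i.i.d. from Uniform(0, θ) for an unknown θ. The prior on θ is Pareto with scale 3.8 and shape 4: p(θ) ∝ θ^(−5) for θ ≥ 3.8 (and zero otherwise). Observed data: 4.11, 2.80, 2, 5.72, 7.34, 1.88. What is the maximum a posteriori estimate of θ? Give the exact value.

The Uniform(0, θ) likelihood is θ^(−n) for θ ≥ max(xᵢ), zero otherwise. Here max(xᵢ) = 7.34.
Posterior ∝ θ^(−5) · θ^(−6) = θ^(−11) on θ ≥ max(3.8, 7.34) = 7.34.
This density is strictly decreasing in θ, so the posterior mode lies at the lower boundary of the support.

θ̂_MAP = 7.34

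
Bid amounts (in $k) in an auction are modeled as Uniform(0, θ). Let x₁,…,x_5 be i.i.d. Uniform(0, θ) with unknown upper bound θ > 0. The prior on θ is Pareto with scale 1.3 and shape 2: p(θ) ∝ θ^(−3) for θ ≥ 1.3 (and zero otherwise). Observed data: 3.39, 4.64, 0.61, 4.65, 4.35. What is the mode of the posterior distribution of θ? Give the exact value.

The Uniform(0, θ) likelihood is θ^(−n) for θ ≥ max(xᵢ), zero otherwise. Here max(xᵢ) = 4.65.
Posterior ∝ θ^(−3) · θ^(−5) = θ^(−8) on θ ≥ max(1.3, 4.65) = 4.65.
This density is strictly decreasing in θ, so the posterior mode lies at the lower boundary of the support.

θ̂_MAP = 4.65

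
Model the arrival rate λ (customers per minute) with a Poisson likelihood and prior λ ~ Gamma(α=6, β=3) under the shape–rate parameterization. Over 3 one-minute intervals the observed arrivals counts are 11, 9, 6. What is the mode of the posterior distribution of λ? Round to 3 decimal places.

Σxᵢ = 11+9+6 = 26, with n = 3.
Posterior ∝ λ^5e^(−3λ) · λ^26e^(−3λ) = λ^31e^(−6λ), i.e. Gamma(shape=32, rate=6).
The mode of a Gamma(a, b) with a ≥ 1 (shape–rate) is (a−1)/b = 31/6 ≈ 5.167.

λ̂_MAP = 5.167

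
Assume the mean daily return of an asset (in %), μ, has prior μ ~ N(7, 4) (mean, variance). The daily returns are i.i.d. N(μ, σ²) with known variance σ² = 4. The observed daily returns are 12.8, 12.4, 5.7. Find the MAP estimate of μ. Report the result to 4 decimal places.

μ̂_MAP = 9.4750

n = 3; x̄ = (12.8 + 12.4 + 5.7)/3 = 30.9/3 = 10.3.
For a Normal prior and Normal likelihood with known variance, the posterior is Normal; its mode equals its mean, the precision-weighted average.
Prior precision 1/σ₀² = 1/4 = 0.25; data precision n/σ² = 3/4 = 0.75.
μ̂ = (0.25·7 + 0.75·10.3) / (0.25 + 0.75) = 9.475/1 = 9.4750.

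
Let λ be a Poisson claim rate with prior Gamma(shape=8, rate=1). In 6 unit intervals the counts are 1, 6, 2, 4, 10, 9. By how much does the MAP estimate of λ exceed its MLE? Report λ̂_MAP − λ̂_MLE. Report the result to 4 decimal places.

Σxᵢ = 32. Posterior is Gamma(40, 7); MAP = (40−1)/7 = 39/7 ≈ 5.57143.
MLE = x̄ = 32/6 ≈ 5.33333.
Difference = 39/7 − 32/6 = 5/21 ≈ 0.2381.

MAP − MLE = 0.2381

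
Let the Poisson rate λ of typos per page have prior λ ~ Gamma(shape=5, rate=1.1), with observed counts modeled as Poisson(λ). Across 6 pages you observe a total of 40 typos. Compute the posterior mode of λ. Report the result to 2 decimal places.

Σxᵢ = 40, n = 6.
Posterior ∝ λ^4e^(−1.1λ) · λ^40e^(−6λ) = λ^44e^(−7.1λ), i.e. Gamma(shape=45, rate=7.1).
The mode of a Gamma(a, b) with a ≥ 1 (shape–rate) is (a−1)/b = 44/7.1 ≈ 6.20.

λ̂_MAP = 6.20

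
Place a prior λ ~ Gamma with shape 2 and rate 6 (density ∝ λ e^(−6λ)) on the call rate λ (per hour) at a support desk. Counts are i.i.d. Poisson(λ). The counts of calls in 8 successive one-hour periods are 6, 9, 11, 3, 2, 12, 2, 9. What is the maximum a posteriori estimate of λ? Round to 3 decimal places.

Σxᵢ = 6+9+11+3+2+12+2+9 = 54, with n = 8.
Posterior ∝ λe^(−6λ) · λ^54e^(−8λ) = λ^55e^(−14λ), i.e. Gamma(shape=56, rate=14).
The mode of a Gamma(a, b) with a ≥ 1 (shape–rate) is (a−1)/b = 55/14 ≈ 3.929.

λ̂_MAP = 3.929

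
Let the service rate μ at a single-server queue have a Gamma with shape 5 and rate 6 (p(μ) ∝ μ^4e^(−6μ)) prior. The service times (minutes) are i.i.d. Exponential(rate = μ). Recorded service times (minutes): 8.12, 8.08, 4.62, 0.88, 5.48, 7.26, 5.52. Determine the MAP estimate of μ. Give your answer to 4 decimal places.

The Exponential(rate=μ) likelihood is ∝ μ^n e^(−μΣtᵢ). Here n = 7 and Σtᵢ = 8.12 + 8.08 + 4.62 + 0.88 + 5.48 + 7.26 + 5.52 = 39.96.
Posterior ∝ μ^4e^(−6μ) · μ^7e^(−39.96μ) = μ^11e^(−45.96μ), i.e. Gamma(12, 45.96).
Mode = (a−1)/b = 11/45.96 ≈ 0.2393.

μ̂_MAP = 0.2393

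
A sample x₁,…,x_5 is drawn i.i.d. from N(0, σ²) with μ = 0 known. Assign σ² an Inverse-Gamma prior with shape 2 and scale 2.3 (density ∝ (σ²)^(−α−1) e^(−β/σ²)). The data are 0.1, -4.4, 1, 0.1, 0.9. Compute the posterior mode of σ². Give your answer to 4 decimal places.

Sum of squared deviations about the known mean: SS = (0.1−0)² + (-4.4−0)² + (1−0)² + (0.1−0)² + (0.9−0)² = 21.19.
The Normal likelihood contributes (σ²)^(−n/2) exp(−SS/(2σ²)), so the posterior is Inverse-Gamma(α + n/2, β + SS/2) = Inverse-Gamma(4.5, 12.895).
The mode of Inverse-Gamma(a, b) is b/(a+1) = 12.895/5.5 ≈ 2.3445.

σ̂²_MAP = 2.3445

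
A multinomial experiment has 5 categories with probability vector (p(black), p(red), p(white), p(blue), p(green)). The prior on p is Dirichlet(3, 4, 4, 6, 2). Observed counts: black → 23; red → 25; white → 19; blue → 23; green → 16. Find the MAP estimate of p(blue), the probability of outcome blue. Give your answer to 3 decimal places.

The posterior is Dirichlet(αᵢ + nᵢ) = Dirichlet(26, 29, 23, 29, 18).
For a Dirichlet(a₁,…,a_K) with all aᵢ > 1, the mode has j-th component (aⱼ − 1)/(Σaᵢ − K).
Here Σaᵢ = 125 and K = 5, so p(blue) = (29 − 1)/(125 − 5) = 28/120 ≈ 0.233.

MAP estimate of p(blue) = 0.233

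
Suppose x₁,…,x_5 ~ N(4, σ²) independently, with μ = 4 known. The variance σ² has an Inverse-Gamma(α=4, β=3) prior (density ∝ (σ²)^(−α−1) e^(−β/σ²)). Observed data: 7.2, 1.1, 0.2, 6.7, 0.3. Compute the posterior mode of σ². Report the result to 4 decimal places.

σ̂²_MAP = 4.0047

Sum of squared deviations about the known mean: SS = (7.2−4)² + (1.1−4)² + (0.2−4)² + (6.7−4)² + (0.3−4)² = 54.07.
The Normal likelihood contributes (σ²)^(−n/2) exp(−SS/(2σ²)), so the posterior is Inverse-Gamma(α + n/2, β + SS/2) = Inverse-Gamma(6.5, 30.035).
The mode of Inverse-Gamma(a, b) is b/(a+1) = 30.035/7.5 ≈ 4.0047.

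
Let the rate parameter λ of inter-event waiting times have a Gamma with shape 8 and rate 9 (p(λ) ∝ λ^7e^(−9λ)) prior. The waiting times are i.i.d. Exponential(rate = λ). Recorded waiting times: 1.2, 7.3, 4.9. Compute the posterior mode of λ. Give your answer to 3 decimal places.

The Exponential(rate=λ) likelihood is ∝ λ^n e^(−λΣtᵢ). Here n = 3 and Σtᵢ = 1.2 + 7.3 + 4.9 = 13.4.
Posterior ∝ λ^7e^(−9λ) · λ^3e^(−13.4λ) = λ^10e^(−22.4λ), i.e. Gamma(11, 22.4).
Mode = (a−1)/b = 10/22.4 ≈ 0.446.

λ̂_MAP = 0.446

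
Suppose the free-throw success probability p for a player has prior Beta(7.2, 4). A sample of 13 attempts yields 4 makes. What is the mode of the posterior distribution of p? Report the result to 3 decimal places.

Prior: Beta(7.2, 4).
Data: 4 successes in 13 trials. The binomial likelihood contributes p^4(1−p)^9, so the posterior is Beta(7.2+4, 4+9) = Beta(11.2, 13).
For Beta(a, b) with a, b > 1 the mode is (a−1)/(a+b−2) = 10.2/22.2 ≈ 0.459.

p̂_MAP = 0.459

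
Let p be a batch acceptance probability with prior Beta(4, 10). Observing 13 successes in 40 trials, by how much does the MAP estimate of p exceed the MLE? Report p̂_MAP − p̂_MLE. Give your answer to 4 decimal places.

MAP − MLE = -0.0173

Posterior is Beta(17, 37); MAP = (17−1)/(54−2) = 16/52 ≈ 0.30769.
MLE ignores the prior: p̂_MLE = k/n = 13/40 ≈ 0.32500.
Difference = 16/52 − 13/40 = -9/520 ≈ -0.0173.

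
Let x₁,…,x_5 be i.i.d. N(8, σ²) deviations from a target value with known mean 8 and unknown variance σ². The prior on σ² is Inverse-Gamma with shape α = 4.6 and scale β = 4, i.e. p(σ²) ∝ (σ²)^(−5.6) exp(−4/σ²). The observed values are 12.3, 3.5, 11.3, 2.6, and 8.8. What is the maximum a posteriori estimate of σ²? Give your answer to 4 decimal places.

Sum of squared deviations about the known mean: SS = (12.3−8)² + (3.5−8)² + (11.3−8)² + (2.6−8)² + (8.8−8)² = 79.43.
The Normal likelihood contributes (σ²)^(−n/2) exp(−SS/(2σ²)), so the posterior is Inverse-Gamma(α + n/2, β + SS/2) = Inverse-Gamma(7.1, 43.715).
The mode of Inverse-Gamma(a, b) is b/(a+1) = 43.715/8.1 ≈ 5.3969.

σ̂²_MAP = 5.3969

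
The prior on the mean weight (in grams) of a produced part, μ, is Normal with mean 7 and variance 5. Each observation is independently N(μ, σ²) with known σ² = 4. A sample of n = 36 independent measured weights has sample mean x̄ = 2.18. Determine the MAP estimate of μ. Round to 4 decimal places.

μ̂_MAP = 2.2848

n = 36, x̄ = 2.18.
For a Normal prior and Normal likelihood with known variance, the posterior is Normal; its mode equals its mean, the precision-weighted average.
Prior precision 1/σ₀² = 1/5 = 0.2; data precision n/σ² = 36/4 = 9.
μ̂ = (0.2·7 + 9·2.18) / (0.2 + 9) = 21.02/9.2 = 1051/460 ≈ 2.2848.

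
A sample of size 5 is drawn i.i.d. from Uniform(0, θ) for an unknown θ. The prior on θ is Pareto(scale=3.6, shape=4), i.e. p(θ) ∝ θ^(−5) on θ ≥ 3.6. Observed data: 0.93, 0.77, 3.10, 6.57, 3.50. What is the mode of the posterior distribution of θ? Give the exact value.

The Uniform(0, θ) likelihood is θ^(−n) for θ ≥ max(xᵢ), zero otherwise. Here max(xᵢ) = 6.57.
Posterior ∝ θ^(−5) · θ^(−5) = θ^(−10) on θ ≥ max(3.6, 6.57) = 6.57.
This density is strictly decreasing in θ, so the posterior mode lies at the lower boundary of the support.

θ̂_MAP = 6.57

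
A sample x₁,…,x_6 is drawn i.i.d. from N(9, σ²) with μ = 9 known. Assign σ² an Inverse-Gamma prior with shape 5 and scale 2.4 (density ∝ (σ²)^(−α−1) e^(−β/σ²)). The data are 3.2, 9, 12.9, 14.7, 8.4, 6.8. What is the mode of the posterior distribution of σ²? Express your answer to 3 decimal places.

σ̂²_MAP = 5.074

Sum of squared deviations about the known mean: SS = (3.2−9)² + (9−9)² + (12.9−9)² + (14.7−9)² + (8.4−9)² + (6.8−9)² = 86.54.
The Normal likelihood contributes (σ²)^(−n/2) exp(−SS/(2σ²)), so the posterior is Inverse-Gamma(α + n/2, β + SS/2) = Inverse-Gamma(8, 45.67).
The mode of Inverse-Gamma(a, b) is b/(a+1) = 45.67/9 ≈ 5.074.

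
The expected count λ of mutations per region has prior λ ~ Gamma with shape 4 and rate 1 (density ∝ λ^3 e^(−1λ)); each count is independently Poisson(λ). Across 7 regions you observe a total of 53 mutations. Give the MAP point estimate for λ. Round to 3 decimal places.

λ̂_MAP = 7.000

Σxᵢ = 53, n = 7.
Posterior ∝ λ^3e^(−1λ) · λ^53e^(−7λ) = λ^56e^(−8λ), i.e. Gamma(shape=57, rate=8).
The mode of a Gamma(a, b) with a ≥ 1 (shape–rate) is (a−1)/b = 56/8 ≈ 7.000.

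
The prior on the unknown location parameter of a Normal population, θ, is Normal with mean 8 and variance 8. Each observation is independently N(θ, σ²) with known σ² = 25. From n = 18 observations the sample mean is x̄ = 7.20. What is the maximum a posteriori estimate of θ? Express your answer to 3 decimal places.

θ̂_MAP = 7.318

n = 18, x̄ = 7.20.
For a Normal prior and Normal likelihood with known variance, the posterior is Normal; its mode equals its mean, the precision-weighted average.
Prior precision 1/σ₀² = 1/8 = 0.125; data precision n/σ² = 18/25 = 0.72.
θ̂ = (0.125·8 + 0.72·7.2) / (0.125 + 0.72) = 6.184/0.845 = 6184/845 ≈ 7.318.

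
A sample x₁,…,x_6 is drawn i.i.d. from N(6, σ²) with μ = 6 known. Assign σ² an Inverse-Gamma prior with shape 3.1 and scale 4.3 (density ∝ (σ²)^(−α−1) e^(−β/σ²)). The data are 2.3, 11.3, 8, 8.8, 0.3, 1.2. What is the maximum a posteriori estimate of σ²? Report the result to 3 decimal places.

σ̂²_MAP = 8.292

Sum of squared deviations about the known mean: SS = (2.3−6)² + (11.3−6)² + (8−6)² + (8.8−6)² + (0.3−6)² + (1.2−6)² = 109.15.
The Normal likelihood contributes (σ²)^(−n/2) exp(−SS/(2σ²)), so the posterior is Inverse-Gamma(α + n/2, β + SS/2) = Inverse-Gamma(6.1, 58.875).
The mode of Inverse-Gamma(a, b) is b/(a+1) = 58.875/7.1 ≈ 8.292.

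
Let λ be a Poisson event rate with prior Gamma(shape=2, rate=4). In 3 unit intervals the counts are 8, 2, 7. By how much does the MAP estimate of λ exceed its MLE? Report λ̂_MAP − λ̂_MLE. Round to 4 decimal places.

MAP − MLE = -3.0952

Σxᵢ = 17. Posterior is Gamma(19, 7); MAP = (19−1)/7 = 18/7 ≈ 2.57143.
MLE = x̄ = 17/3 ≈ 5.66667.
Difference = 18/7 − 17/3 = -65/21 ≈ -3.0952.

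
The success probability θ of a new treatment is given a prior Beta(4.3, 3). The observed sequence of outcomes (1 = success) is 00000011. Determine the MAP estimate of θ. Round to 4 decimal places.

θ̂_MAP = 0.3985

Prior: Beta(4.3, 3).
Data: 2 successes in 8 trials (from the sequence). The binomial likelihood contributes θ^2(1−θ)^6, so the posterior is Beta(4.3+2, 3+6) = Beta(6.3, 9).
For Beta(a, b) with a, b > 1 the mode is (a−1)/(a+b−2) = 5.3/13.3 ≈ 0.3985.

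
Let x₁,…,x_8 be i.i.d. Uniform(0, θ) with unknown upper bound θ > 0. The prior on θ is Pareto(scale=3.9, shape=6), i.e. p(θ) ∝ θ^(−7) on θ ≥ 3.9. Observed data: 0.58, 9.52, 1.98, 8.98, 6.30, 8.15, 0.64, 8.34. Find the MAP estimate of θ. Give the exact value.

θ̂_MAP = 9.52

The Uniform(0, θ) likelihood is θ^(−n) for θ ≥ max(xᵢ), zero otherwise. Here max(xᵢ) = 9.52.
Posterior ∝ θ^(−7) · θ^(−8) = θ^(−15) on θ ≥ max(3.9, 9.52) = 9.52.
This density is strictly decreasing in θ, so the posterior mode lies at the lower boundary of the support.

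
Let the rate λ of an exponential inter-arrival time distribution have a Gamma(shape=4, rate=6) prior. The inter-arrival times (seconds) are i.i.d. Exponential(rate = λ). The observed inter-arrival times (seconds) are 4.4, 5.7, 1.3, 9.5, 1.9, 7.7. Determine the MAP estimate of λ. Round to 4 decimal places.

λ̂_MAP = 0.2466

The Exponential(rate=λ) likelihood is ∝ λ^n e^(−λΣtᵢ). Here n = 6 and Σtᵢ = 4.4 + 5.7 + 1.3 + 9.5 + 1.9 + 7.7 = 30.5.
Posterior ∝ λ^3e^(−6λ) · λ^6e^(−30.5λ) = λ^9e^(−36.5λ), i.e. Gamma(10, 36.5).
Mode = (a−1)/b = 9/36.5 ≈ 0.2466.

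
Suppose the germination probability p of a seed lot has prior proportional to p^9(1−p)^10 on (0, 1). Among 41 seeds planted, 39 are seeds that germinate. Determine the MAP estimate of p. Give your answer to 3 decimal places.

p̂_MAP = 0.800

The prior density ∝ p^9(1−p)^10 is the kernel of Beta(10, 11).
Data: 39 successes in 41 trials. The binomial likelihood contributes p^39(1−p)^2, so the posterior is Beta(10+39, 11+2) = Beta(49, 13).
For Beta(a, b) with a, b > 1 the mode is (a−1)/(a+b−2) = 48/60 ≈ 0.800.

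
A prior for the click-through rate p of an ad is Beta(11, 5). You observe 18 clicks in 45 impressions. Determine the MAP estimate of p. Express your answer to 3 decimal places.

p̂_MAP = 0.475

Prior: Beta(11, 5).
Data: 18 successes in 45 trials. The binomial likelihood contributes p^18(1−p)^27, so the posterior is Beta(11+18, 5+27) = Beta(29, 32).
For Beta(a, b) with a, b > 1 the mode is (a−1)/(a+b−2) = 28/59 ≈ 0.475.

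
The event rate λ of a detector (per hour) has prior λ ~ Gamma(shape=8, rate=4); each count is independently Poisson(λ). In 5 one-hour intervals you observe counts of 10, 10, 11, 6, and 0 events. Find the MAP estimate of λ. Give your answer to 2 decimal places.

λ̂_MAP = 4.89

Σxᵢ = 10+10+11+6+0 = 37, with n = 5.
Posterior ∝ λ^7e^(−4λ) · λ^37e^(−5λ) = λ^44e^(−9λ), i.e. Gamma(shape=45, rate=9).
The mode of a Gamma(a, b) with a ≥ 1 (shape–rate) is (a−1)/b = 44/9 ≈ 4.89.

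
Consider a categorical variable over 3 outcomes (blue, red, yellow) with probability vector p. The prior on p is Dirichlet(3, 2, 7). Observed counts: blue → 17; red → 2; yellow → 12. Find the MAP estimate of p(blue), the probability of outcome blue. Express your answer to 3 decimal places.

MAP estimate of p(blue) = 0.475

The posterior is Dirichlet(αᵢ + nᵢ) = Dirichlet(20, 4, 19).
For a Dirichlet(a₁,…,a_K) with all aᵢ > 1, the mode has j-th component (aⱼ − 1)/(Σaᵢ − K).
Here Σaᵢ = 43 and K = 3, so p(blue) = (20 − 1)/(43 − 3) = 19/40 ≈ 0.475.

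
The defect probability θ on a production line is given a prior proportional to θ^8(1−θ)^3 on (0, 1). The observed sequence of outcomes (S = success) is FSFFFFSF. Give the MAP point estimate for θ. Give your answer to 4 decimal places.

The prior density ∝ θ^8(1−θ)^3 is the kernel of Beta(9, 4).
Data: 2 successes in 8 trials (from the sequence). The binomial likelihood contributes θ^2(1−θ)^6, so the posterior is Beta(9+2, 4+6) = Beta(11, 10).
For Beta(a, b) with a, b > 1 the mode is (a−1)/(a+b−2) = 10/19 ≈ 0.5263.

θ̂_MAP = 0.5263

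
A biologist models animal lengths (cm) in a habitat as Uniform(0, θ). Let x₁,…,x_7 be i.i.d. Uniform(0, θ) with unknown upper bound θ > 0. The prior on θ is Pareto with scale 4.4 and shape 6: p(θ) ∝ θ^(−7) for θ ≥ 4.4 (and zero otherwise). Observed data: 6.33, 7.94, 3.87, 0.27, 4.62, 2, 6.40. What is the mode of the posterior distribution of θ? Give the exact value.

θ̂_MAP = 7.94

The Uniform(0, θ) likelihood is θ^(−n) for θ ≥ max(xᵢ), zero otherwise. Here max(xᵢ) = 7.94.
Posterior ∝ θ^(−7) · θ^(−7) = θ^(−14) on θ ≥ max(4.4, 7.94) = 7.94.
This density is strictly decreasing in θ, so the posterior mode lies at the lower boundary of the support.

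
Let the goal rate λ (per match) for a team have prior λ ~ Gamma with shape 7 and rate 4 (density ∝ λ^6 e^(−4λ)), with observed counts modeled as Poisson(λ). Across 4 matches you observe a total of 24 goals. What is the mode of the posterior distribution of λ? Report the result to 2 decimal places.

Σxᵢ = 24, n = 4.
Posterior ∝ λ^6e^(−4λ) · λ^24e^(−4λ) = λ^30e^(−8λ), i.e. Gamma(shape=31, rate=8).
The mode of a Gamma(a, b) with a ≥ 1 (shape–rate) is (a−1)/b = 30/8 ≈ 3.75.

λ̂_MAP = 3.75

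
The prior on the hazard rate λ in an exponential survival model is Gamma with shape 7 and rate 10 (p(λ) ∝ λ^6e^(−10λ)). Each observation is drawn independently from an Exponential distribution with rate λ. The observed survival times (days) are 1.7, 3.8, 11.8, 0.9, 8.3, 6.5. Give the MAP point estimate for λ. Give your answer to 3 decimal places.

The Exponential(rate=λ) likelihood is ∝ λ^n e^(−λΣtᵢ). Here n = 6 and Σtᵢ = 1.7 + 3.8 + 11.8 + 0.9 + 8.3 + 6.5 = 33.
Posterior ∝ λ^6e^(−10λ) · λ^6e^(−33λ) = λ^12e^(−43λ), i.e. Gamma(13, 43).
Mode = (a−1)/b = 12/43 ≈ 0.279.

λ̂_MAP = 0.279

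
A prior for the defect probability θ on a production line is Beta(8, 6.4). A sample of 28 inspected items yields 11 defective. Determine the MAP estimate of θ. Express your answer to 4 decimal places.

θ̂_MAP = 0.4455

Prior: Beta(8, 6.4).
Data: 11 successes in 28 trials. The binomial likelihood contributes θ^11(1−θ)^17, so the posterior is Beta(8+11, 6.4+17) = Beta(19, 23.4).
For Beta(a, b) with a, b > 1 the mode is (a−1)/(a+b−2) = 18/40.4 ≈ 0.4455.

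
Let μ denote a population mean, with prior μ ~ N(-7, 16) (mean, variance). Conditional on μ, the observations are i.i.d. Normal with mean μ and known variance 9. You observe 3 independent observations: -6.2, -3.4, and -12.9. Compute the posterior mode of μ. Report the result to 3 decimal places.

μ̂_MAP = -7.421

n = 3; x̄ = ((-6.2) + (-3.4) + (-12.9))/3 = -22.5/3 = -7.5.
For a Normal prior and Normal likelihood with known variance, the posterior is Normal; its mode equals its mean, the precision-weighted average.
Prior precision 1/σ₀² = 1/16 = 0.0625; data precision n/σ² = 3/9 = 1/3.
μ̂ = (0.0625·(-7) + (1/3)·(-7.5)) / (0.0625 + 1/3) = (-2.9375)/(19/48) = -141/19 ≈ -7.421.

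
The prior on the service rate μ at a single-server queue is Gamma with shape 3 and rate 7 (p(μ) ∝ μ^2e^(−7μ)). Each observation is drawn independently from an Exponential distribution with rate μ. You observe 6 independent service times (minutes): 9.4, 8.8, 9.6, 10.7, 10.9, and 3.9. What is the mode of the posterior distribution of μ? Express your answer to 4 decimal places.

μ̂_MAP = 0.1327

The Exponential(rate=μ) likelihood is ∝ μ^n e^(−μΣtᵢ). Here n = 6 and Σtᵢ = 9.4 + 8.8 + 9.6 + 10.7 + 10.9 + 3.9 = 53.3.
Posterior ∝ μ^2e^(−7μ) · μ^6e^(−53.3μ) = μ^8e^(−60.3μ), i.e. Gamma(9, 60.3).
Mode = (a−1)/b = 8/60.3 ≈ 0.1327.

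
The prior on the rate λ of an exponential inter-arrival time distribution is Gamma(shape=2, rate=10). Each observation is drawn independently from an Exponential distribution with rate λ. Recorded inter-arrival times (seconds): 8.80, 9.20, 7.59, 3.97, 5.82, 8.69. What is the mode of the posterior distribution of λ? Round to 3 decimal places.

λ̂_MAP = 0.129

The Exponential(rate=λ) likelihood is ∝ λ^n e^(−λΣtᵢ). Here n = 6 and Σtᵢ = 8.80 + 9.20 + 7.59 + 3.97 + 5.82 + 8.69 = 44.07.
Posterior ∝ λe^(−10λ) · λ^6e^(−44.07λ) = λ^7e^(−54.07λ), i.e. Gamma(8, 54.07).
Mode = (a−1)/b = 7/54.07 ≈ 0.129.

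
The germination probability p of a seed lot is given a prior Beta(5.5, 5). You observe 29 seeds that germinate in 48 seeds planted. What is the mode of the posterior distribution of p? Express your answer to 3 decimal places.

p̂_MAP = 0.593

Prior: Beta(5.5, 5).
Data: 29 successes in 48 trials. The binomial likelihood contributes p^29(1−p)^19, so the posterior is Beta(5.5+29, 5+19) = Beta(34.5, 24).
For Beta(a, b) with a, b > 1 the mode is (a−1)/(a+b−2) = 33.5/56.5 ≈ 0.593.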